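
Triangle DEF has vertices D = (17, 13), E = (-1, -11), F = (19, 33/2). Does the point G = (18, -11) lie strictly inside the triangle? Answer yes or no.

Barycentric coordinates of G: (209/6, -103/30, -152/5).
The three coordinates are positive, negative, negative; a point is interior exactly when all three are positive.

no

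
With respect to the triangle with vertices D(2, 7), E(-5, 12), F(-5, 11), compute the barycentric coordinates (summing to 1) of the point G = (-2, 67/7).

Signed area of the reference triangle: [DEF] = ½·(2·(12−11) + (-5)·(11−7) + (-5)·(7−12)) = ½·(2 − 20 + 25) = 7/2.
[GEF] = ½·((-2)·(12−11) + (-5)·(11−(67/7)) + (-5)·(67/7−12)) = ½·(-2 − 50/7 + 85/7) = 3/2, so the D-coordinate is (3/2)/(7/2) = 3/7.
[DGF] = ½·(2·(67/7−11) + (-2)·(11−7) + (-5)·(7−(67/7))) = ½·(-20/7 − 8 + 90/7) = 1, so the E-coordinate is 2/7.
[DEG] = ½·(2·(12−(67/7)) + (-5)·(67/7−7) + (-2)·(7−12)) = ½·(34/7 − 90/7 + 10) = 1, so the F-coordinate is 2/7.
Check: 3/7 + 2/7 + 2/7 = 1.

(3/7, 2/7, 2/7)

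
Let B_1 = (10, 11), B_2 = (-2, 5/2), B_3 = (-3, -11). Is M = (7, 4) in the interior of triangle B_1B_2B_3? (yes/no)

Barycentric coordinates of M: (240/307, -50/307, 117/307).
The three coordinates are positive, negative, positive; a point is interior exactly when all three are positive.

no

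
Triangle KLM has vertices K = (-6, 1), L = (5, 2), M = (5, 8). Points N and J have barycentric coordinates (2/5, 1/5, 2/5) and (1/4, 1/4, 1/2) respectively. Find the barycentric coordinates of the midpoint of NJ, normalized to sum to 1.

(13/40, 9/40, 9/20)

Since both coordinate triples sum to 1, the midpoint's barycentrics are the componentwise average.
(2/5+1/4)/2 = 13/40; similarly 9/40 and 9/20.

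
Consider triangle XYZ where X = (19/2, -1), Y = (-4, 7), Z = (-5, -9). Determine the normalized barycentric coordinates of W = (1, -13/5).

(2/5, 1/5, 2/5)

Signed area of the reference triangle: [XYZ] = ½·((19/2)·(7−(-9)) + (-4)·(-9−(-1)) + (-5)·(-1−7)) = ½·(152 + 32 + 40) = 112.
[WYZ] = ½·(1·(7−(-9)) + (-4)·(-9−(-13/5)) + (-5)·(-13/5−7)) = ½·(16 + 128/5 + 48) = 224/5, so the X-coordinate is (224/5)/112 = 2/5.
[XWZ] = ½·((19/2)·(-13/5−(-9)) + 1·(-9−(-1)) + (-5)·(-1−(-13/5))) = ½·(304/5 − 8 − 8) = 112/5, so the Y-coordinate is 1/5.
[XYW] = ½·((19/2)·(7−(-13/5)) + (-4)·(-13/5−(-1)) + 1·(-1−7)) = ½·(456/5 + 32/5 − 8) = 224/5, so the Z-coordinate is 2/5.
Check: 2/5 + 1/5 + 2/5 = 1.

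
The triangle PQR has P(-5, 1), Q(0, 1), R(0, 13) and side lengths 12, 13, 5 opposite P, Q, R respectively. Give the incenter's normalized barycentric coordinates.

(2/5, 13/30, 1/6)

The incenter has barycentric coordinates proportional to the opposite side lengths: (12 : 13 : 5).
Normalizing by 12+13+5 = 30 gives (2/5, 13/30, 1/6).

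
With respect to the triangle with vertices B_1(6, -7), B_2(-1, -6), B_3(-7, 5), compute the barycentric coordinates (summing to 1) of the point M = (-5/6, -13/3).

(1/6, 2/3, 1/6)

Signed area of the reference triangle: [B_1B_2B_3] = ½·(6·(-6−5) + (-1)·(5−(-7)) + (-7)·(-7−(-6))) = ½·(-66 − 12 + 7) = -71/2.
[MB_2B_3] = ½·((-5/6)·(-6−5) + (-1)·(5−(-13/3)) + (-7)·(-13/3−(-6))) = ½·(55/6 − 28/3 − 35/3) = -71/12, so the B_1-coordinate is (-71/12)/(-71/2) = 1/6.
[B_1MB_3] = ½·(6·(-13/3−5) + (-5/6)·(5−(-7)) + (-7)·(-7−(-13/3))) = ½·(-56 − 10 + 56/3) = -71/3, so the B_2-coordinate is 2/3.
[B_1B_2M] = ½·(6·(-6−(-13/3)) + (-1)·(-13/3−(-7)) + (-5/6)·(-7−(-6))) = ½·(-10 − 8/3 + 5/6) = -71/12, so the B_3-coordinate is 1/6.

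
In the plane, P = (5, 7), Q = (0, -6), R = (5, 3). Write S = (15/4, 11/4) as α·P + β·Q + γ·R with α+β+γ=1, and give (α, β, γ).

(1/2, 1/4, 1/4)

Signed area of the reference triangle: [PQR] = ½·(5·(-6−3) + 0·(3−7) + 5·(7−(-6))) = ½·(-45 + 0 + 65) = 10.
[SQR] = ½·((15/4)·(-6−3) + 0·(3−(11/4)) + 5·(11/4−(-6))) = ½·(-135/4 + 0 + 175/4) = 5, so the P-coordinate is 5/10 = 1/2.
[PSR] = ½·(5·(11/4−3) + (15/4)·(3−7) + 5·(7−(11/4))) = ½·(-5/4 − 15 + 85/4) = 5/2, so the Q-coordinate is 1/4.
[PQS] = ½·(5·(-6−(11/4)) + 0·(11/4−7) + (15/4)·(7−(-6))) = ½·(-175/4 + 0 + 195/4) = 5/2, so the R-coordinate is 1/4.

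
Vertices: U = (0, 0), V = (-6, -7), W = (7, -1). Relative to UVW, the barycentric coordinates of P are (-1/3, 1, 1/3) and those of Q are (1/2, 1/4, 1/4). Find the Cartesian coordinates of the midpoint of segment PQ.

Barycentric coordinates of the midpoint are the average: (1/12, 5/8, 7/24).
Converting: (1/12)·U + (5/8)·V + (7/24)·W = (-41/24, -14/3).

(-41/24, -14/3)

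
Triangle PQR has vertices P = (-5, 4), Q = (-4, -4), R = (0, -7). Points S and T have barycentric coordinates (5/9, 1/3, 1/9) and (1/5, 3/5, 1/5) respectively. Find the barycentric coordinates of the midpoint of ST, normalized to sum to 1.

Since both coordinate triples sum to 1, the midpoint's barycentrics are the componentwise average.
(5/9+1/5)/2 = 17/45; similarly 7/15 and 7/45.

(17/45, 7/15, 7/45)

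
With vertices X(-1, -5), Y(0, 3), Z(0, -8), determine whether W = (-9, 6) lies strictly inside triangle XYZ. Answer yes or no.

no

Barycentric coordinates of W: (9, -13/11, -75/11).
The three coordinates are positive, negative, negative; a point is interior exactly when all three are positive.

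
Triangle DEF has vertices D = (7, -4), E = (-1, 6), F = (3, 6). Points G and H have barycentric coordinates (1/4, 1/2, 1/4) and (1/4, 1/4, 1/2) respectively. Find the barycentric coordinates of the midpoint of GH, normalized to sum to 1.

Since both coordinate triples sum to 1, the midpoint's barycentrics are the componentwise average.
(1/4+1/4)/2 = 1/4; similarly 3/8 and 3/8.

(1/4, 3/8, 3/8)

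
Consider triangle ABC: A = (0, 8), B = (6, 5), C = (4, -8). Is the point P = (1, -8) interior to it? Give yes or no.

Barycentric coordinates of P: (13/28, -4/7, 31/28).
The three coordinates are positive, negative, positive; a point is interior exactly when all three are positive.

no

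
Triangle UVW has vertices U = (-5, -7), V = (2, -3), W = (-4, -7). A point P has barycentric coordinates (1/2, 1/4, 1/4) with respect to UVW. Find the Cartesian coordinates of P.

P = (1/2)·U + (1/4)·V + (1/4)·W.
x-coordinate: (1/2)·(-5) + (1/4)·2 + (1/4)·(-4) = -3.
y-coordinate: (1/2)·(-7) + (1/4)·(-3) + (1/4)·(-7) = -6.

(-3, -6)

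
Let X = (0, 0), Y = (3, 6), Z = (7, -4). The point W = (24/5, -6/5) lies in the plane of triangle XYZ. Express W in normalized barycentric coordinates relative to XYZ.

Signed area of the reference triangle: [XYZ] = ½·(0·(6−(-4)) + 3·(-4−0) + 7·(0−6)) = ½·(0 − 12 − 42) = -27.
[WYZ] = ½·((24/5)·(6−(-4)) + 3·(-4−(-6/5)) + 7·(-6/5−6)) = ½·(48 − 42/5 − 252/5) = -27/5, so the X-coordinate is (-27/5)/(-27) = 1/5.
[XWZ] = ½·(0·(-6/5−(-4)) + (24/5)·(-4−0) + 7·(0−(-6/5))) = ½·(0 − 96/5 + 42/5) = -27/5, so the Y-coordinate is 1/5.
[XYW] = ½·(0·(6−(-6/5)) + 3·(-6/5−0) + (24/5)·(0−6)) = ½·(0 − 18/5 − 144/5) = -81/5, so the Z-coordinate is 3/5.

(1/5, 1/5, 3/5)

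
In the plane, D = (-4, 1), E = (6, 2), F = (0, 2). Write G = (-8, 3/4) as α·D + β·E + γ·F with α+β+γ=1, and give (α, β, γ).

(5/4, -1/2, 1/4)

Signed area of the reference triangle: [DEF] = ½·((-4)·(2−2) + 6·(2−1) + 0·(1−2)) = ½·(0 + 6 + 0) = 3.
[GEF] = ½·((-8)·(2−2) + 6·(2−(3/4)) + 0·(3/4−2)) = ½·(0 + 15/2 + 0) = 15/4, so the D-coordinate is (15/4)/3 = 5/4.
[DGF] = ½·((-4)·(3/4−2) + (-8)·(2−1) + 0·(1−(3/4))) = ½·(5 − 8 + 0) = -3/2, so the E-coordinate is -1/2.
[DEG] = ½·((-4)·(2−(3/4)) + 6·(3/4−1) + (-8)·(1−2)) = ½·(-5 − 3/2 + 8) = 3/4, so the F-coordinate is 1/4.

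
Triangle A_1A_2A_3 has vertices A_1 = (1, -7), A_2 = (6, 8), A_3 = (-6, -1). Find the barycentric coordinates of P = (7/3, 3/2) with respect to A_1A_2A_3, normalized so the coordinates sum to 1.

(1/3, 1/2, 1/6)

Signed area of the reference triangle: [A_1A_2A_3] = ½·(1·(8−(-1)) + 6·(-1−(-7)) + (-6)·(-7−8)) = ½·(9 + 36 + 90) = 135/2.
[PA_2A_3] = ½·((7/3)·(8−(-1)) + 6·(-1−(3/2)) + (-6)·(3/2−8)) = ½·(21 − 15 + 39) = 45/2, so the A_1-coordinate is (45/2)/(135/2) = 1/3.
[A_1PA_3] = ½·(1·(3/2−(-1)) + (7/3)·(-1−(-7)) + (-6)·(-7−(3/2))) = ½·(5/2 + 14 + 51) = 135/4, so the A_2-coordinate is 1/2.
[A_1A_2P] = ½·(1·(8−(3/2)) + 6·(3/2−(-7)) + (7/3)·(-7−8)) = ½·(13/2 + 51 − 35) = 45/4, so the A_3-coordinate is 1/6.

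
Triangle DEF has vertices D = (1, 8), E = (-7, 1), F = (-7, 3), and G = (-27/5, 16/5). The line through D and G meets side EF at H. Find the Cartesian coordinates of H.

Barycentric coordinates of G with respect to DEF: (1/5, 2/5, 2/5).
On side EF the D-coordinate is zero; dropping G's D-weight 1/5 and renormalizing the remaining 2/5 : 2/5 gives weights 1/2, 1/2 on E, F.
H = (1/2)·(-7, 1) + (1/2)·(-7, 3) = (-7, 2).

(-7, 2)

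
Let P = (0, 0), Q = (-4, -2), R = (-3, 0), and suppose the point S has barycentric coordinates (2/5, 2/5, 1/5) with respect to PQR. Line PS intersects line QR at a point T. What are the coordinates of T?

(-11/3, -4/3)

Line PS meets QR where the P-coordinate vanishes; zeroing S's P-weight and renormalizing leaves Q, R-weights 2/5 : 1/5 → (2/3, 1/3).
So T = (2/3)·Q + (1/3)·R = (-11/3, -4/3).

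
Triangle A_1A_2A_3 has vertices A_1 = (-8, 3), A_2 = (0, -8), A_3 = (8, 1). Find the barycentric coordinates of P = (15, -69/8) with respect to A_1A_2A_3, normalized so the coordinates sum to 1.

Signed area of the reference triangle: [A_1A_2A_3] = ½·((-8)·(-8−1) + 0·(1−3) + 8·(3−(-8))) = ½·(72 + 0 + 88) = 80.
[PA_2A_3] = ½·(15·(-8−1) + 0·(1−(-69/8)) + 8·(-69/8−(-8))) = ½·(-135 + 0 − 5) = -70, so the A_1-coordinate is (-70)/80 = -7/8.
[A_1PA_3] = ½·((-8)·(-69/8−1) + 15·(1−3) + 8·(3−(-69/8))) = ½·(77 − 30 + 93) = 70, so the A_2-coordinate is 7/8.
[A_1A_2P] = ½·((-8)·(-8−(-69/8)) + 0·(-69/8−3) + 15·(3−(-8))) = ½·(-5 + 0 + 165) = 80, so the A_3-coordinate is 1.

(-7/8, 7/8, 1)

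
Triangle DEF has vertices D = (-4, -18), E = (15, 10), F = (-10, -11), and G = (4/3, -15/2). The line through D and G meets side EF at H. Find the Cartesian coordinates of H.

Barycentric coordinates of G with respect to DEF: (1/2, 1/3, 1/6).
On side EF the D-coordinate is zero; dropping G's D-weight 1/2 and renormalizing the remaining 1/3 : 1/6 gives weights 2/3, 1/3 on E, F.
H = (2/3)·(15, 10) + (1/3)·(-10, -11) = (20/3, 3).

(20/3, 3)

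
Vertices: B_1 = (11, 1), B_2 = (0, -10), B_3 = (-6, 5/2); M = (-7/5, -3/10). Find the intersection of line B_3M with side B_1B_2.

(11/2, -9/2)

Barycentric coordinates of M with respect to B_1B_2B_3: (1/5, 1/5, 3/5).
On side B_1B_2 the B_3-coordinate is zero; dropping M's B_3-weight 3/5 and renormalizing the remaining 1/5 : 1/5 gives weights 1/2, 1/2 on B_1, B_2.
N = (1/2)·(11, 1) + (1/2)·(0, -10) = (11/2, -9/2).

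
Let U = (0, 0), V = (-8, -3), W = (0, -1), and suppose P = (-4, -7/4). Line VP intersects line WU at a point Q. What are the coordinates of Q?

(0, -1/2)

Barycentric coordinates of P with respect to UVW: (1/4, 1/2, 1/4).
On side WU the V-coordinate is zero; dropping P's V-weight 1/2 and renormalizing the remaining 1/4 : 1/4 gives weights 1/2, 1/2 on W, U.
Q = (1/2)·(0, -1) + (1/2)·(0, 0) = (0, -1/2).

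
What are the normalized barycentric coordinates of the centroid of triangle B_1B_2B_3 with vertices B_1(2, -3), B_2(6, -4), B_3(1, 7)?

(1/3, 1/3, 1/3)

The centroid is the average of the vertices, so each weight is 1/3.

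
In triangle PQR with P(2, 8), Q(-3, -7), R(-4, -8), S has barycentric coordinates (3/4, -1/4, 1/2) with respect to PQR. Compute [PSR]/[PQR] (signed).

-1/4

The signed ratio [PSR]/[PQR] equals the barycentric coordinate of S at vertex Q, which is -1/4.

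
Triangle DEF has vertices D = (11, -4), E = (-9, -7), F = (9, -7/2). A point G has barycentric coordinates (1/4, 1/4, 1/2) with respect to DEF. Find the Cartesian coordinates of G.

(5, -9/2)

G = (1/4)·D + (1/4)·E + (1/2)·F.
x-coordinate: (1/4)·11 + (1/4)·(-9) + (1/2)·9 = 5.
y-coordinate: (1/4)·(-4) + (1/4)·(-7) + (1/2)·(-7/2) = -9/2.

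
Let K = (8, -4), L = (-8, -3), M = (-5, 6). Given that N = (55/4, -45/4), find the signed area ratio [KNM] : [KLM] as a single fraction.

1/4

[KLM] = ½·(8·(-3−6) + (-8)·(6−(-4)) + (-5)·(-4−(-3))) = ½·(-72 − 80 + 5) = -147/2.
[KNM] = ½·(8·(-45/4−6) + (55/4)·(6−(-4)) + (-5)·(-4−(-45/4))) = ½·(-138 + 275/2 − 145/4) = -147/8, so the ratio is (-147/8)/(-147/2) = 1/4.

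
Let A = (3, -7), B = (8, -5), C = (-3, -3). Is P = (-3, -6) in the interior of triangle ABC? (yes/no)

Barycentric coordinates of P: (33/32, -9/16, 17/32).
The three coordinates are positive, negative, positive; a point is interior exactly when all three are positive.

no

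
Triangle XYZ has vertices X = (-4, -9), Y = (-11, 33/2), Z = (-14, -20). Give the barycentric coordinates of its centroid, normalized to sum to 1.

The centroid is the average of the vertices, so each weight is 1/3.

(1/3, 1/3, 1/3)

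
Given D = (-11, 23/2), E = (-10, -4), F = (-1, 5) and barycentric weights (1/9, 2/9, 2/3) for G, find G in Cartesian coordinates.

G = (1/9)·D + (2/9)·E + (2/3)·F.
x-coordinate: (1/9)·(-11) + (2/9)·(-10) + (2/3)·(-1) = -37/9.
y-coordinate: (1/9)·(23/2) + (2/9)·(-4) + (2/3)·5 = 67/18.

(-37/9, 67/18)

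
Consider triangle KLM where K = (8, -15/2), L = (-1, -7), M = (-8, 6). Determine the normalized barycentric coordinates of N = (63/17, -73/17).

(12/17, 1/17, 4/17)

Signed area of the reference triangle: [KLM] = ½·(8·(-7−6) + (-1)·(6−(-15/2)) + (-8)·(-15/2−(-7))) = ½·(-104 − 27/2 + 4) = -227/4.
[NLM] = ½·((63/17)·(-7−6) + (-1)·(6−(-73/17)) + (-8)·(-73/17−(-7))) = ½·(-819/17 − 175/17 − 368/17) = -681/17, so the K-coordinate is (-681/17)/(-227/4) = 12/17.
[KNM] = ½·(8·(-73/17−6) + (63/17)·(6−(-15/2)) + (-8)·(-15/2−(-73/17))) = ½·(-1400/17 + 1701/34 + 436/17) = -227/68, so the L-coordinate is 1/17.
[KLN] = ½·(8·(-7−(-73/17)) + (-1)·(-73/17−(-15/2)) + (63/17)·(-15/2−(-7))) = ½·(-368/17 − 109/34 − 63/34) = -227/17, so the M-coordinate is 4/17.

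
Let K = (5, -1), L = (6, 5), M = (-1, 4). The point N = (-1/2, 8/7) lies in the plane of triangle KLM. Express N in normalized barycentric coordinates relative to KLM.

(1/2, -5/14, 6/7)

Signed area of the reference triangle: [KLM] = ½·(5·(5−4) + 6·(4−(-1)) + (-1)·(-1−5)) = ½·(5 + 30 + 6) = 41/2.
[NLM] = ½·((-1/2)·(5−4) + 6·(4−(8/7)) + (-1)·(8/7−5)) = ½·(-1/2 + 120/7 + 27/7) = 41/4, so the K-coordinate is (41/4)/(41/2) = 1/2.
[KNM] = ½·(5·(8/7−4) + (-1/2)·(4−(-1)) + (-1)·(-1−(8/7))) = ½·(-100/7 − 5/2 + 15/7) = -205/28, so the L-coordinate is -5/14.
[KLN] = ½·(5·(5−(8/7)) + 6·(8/7−(-1)) + (-1/2)·(-1−5)) = ½·(135/7 + 90/7 + 3) = 123/7, so the M-coordinate is 6/7.
Check: 1/2 − 5/14 + 6/7 = 1.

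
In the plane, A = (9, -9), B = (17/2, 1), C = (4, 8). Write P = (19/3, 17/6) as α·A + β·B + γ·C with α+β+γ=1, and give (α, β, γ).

(1/6, 1/3, 1/2)

Signed area of the reference triangle: [ABC] = ½·(9·(1−8) + (17/2)·(8−(-9)) + 4·(-9−1)) = ½·(-63 + 289/2 − 40) = 83/4.
[PBC] = ½·((19/3)·(1−8) + (17/2)·(8−(17/6)) + 4·(17/6−1)) = ½·(-133/3 + 527/12 + 22/3) = 83/24, so the A-coordinate is (83/24)/(83/4) = 1/6.
[APC] = ½·(9·(17/6−8) + (19/3)·(8−(-9)) + 4·(-9−(17/6))) = ½·(-93/2 + 323/3 − 142/3) = 83/12, so the B-coordinate is 1/3.
[ABP] = ½·(9·(1−(17/6)) + (17/2)·(17/6−(-9)) + (19/3)·(-9−1)) = ½·(-33/2 + 1207/12 − 190/3) = 83/8, so the C-coordinate is 1/2.
Check: 1/6 + 1/3 + 1/2 = 1.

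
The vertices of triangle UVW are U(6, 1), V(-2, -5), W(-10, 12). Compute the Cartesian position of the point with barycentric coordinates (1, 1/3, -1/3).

P = 1·U + (1/3)·V + (-1/3)·W.
x-coordinate: 1·6 + (1/3)·(-2) + (-1/3)·(-10) = 26/3.
y-coordinate: 1·1 + (1/3)·(-5) + (-1/3)·12 = -14/3.

(26/3, -14/3)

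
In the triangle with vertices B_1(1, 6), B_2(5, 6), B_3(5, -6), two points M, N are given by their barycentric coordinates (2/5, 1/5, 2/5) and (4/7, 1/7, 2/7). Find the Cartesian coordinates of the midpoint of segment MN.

(107/35, 66/35)

Barycentric coordinates of the midpoint are the average: (17/35, 6/35, 12/35).
Converting: (17/35)·B_1 + (6/35)·B_2 + (12/35)·B_3 = (107/35, 66/35).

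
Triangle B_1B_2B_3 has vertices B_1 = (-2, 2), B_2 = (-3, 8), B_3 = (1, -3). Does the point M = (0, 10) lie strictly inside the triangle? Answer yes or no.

Barycentric coordinates of M: (-41/13, 34/13, 20/13).
The three coordinates are negative, positive, positive; a point is interior exactly when all three are positive.

no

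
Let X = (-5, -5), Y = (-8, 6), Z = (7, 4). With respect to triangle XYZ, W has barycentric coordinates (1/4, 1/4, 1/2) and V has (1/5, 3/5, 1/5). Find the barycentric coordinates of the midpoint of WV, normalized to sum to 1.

(9/40, 17/40, 7/20)

Since both coordinate triples sum to 1, the midpoint's barycentrics are the componentwise average.
(1/4+1/5)/2 = 9/40; similarly 17/40 and 7/20.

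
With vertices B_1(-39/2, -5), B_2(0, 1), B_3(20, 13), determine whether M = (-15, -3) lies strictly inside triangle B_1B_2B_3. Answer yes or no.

Barycentric coordinates of M: (50/57, 1/57, 2/19).
The three coordinates are positive, positive, positive; a point is interior exactly when all three are positive.

yes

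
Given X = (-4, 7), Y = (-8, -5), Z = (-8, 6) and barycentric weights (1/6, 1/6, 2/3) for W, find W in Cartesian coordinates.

W = (1/6)·X + (1/6)·Y + (2/3)·Z.
x-coordinate: (1/6)·(-4) + (1/6)·(-8) + (2/3)·(-8) = -22/3.
y-coordinate: (1/6)·7 + (1/6)·(-5) + (2/3)·6 = 13/3.

(-22/3, 13/3)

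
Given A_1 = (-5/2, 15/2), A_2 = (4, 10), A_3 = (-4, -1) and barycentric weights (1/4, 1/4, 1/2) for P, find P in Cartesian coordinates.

P = (1/4)·A_1 + (1/4)·A_2 + (1/2)·A_3.
x-coordinate: (1/4)·(-5/2) + (1/4)·4 + (1/2)·(-4) = -13/8.
y-coordinate: (1/4)·(15/2) + (1/4)·10 + (1/2)·(-1) = 31/8.

(-13/8, 31/8)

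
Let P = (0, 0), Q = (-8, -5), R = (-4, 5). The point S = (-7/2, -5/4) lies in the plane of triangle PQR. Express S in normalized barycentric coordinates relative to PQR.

(1/2, 3/8, 1/8)

Signed area of the reference triangle: [PQR] = ½·(0·(-5−5) + (-8)·(5−0) + (-4)·(0−(-5))) = ½·(0 − 40 − 20) = -30.
[SQR] = ½·((-7/2)·(-5−5) + (-8)·(5−(-5/4)) + (-4)·(-5/4−(-5))) = ½·(35 − 50 − 15) = -15, so the P-coordinate is (-15)/(-30) = 1/2.
[PSR] = ½·(0·(-5/4−5) + (-7/2)·(5−0) + (-4)·(0−(-5/4))) = ½·(0 − 35/2 − 5) = -45/4, so the Q-coordinate is 3/8.
[PQS] = ½·(0·(-5−(-5/4)) + (-8)·(-5/4−0) + (-7/2)·(0−(-5))) = ½·(0 + 10 − 35/2) = -15/4, so the R-coordinate is 1/8.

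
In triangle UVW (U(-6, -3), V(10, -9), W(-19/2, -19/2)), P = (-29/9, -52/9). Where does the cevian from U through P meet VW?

Barycentric coordinates of P with respect to UVW: (5/9, 2/9, 2/9).
On side VW the U-coordinate is zero; dropping P's U-weight 5/9 and renormalizing the remaining 2/9 : 2/9 gives weights 1/2, 1/2 on V, W.
Q = (1/2)·(10, -9) + (1/2)·(-19/2, -19/2) = (1/4, -37/4).

(1/4, -37/4)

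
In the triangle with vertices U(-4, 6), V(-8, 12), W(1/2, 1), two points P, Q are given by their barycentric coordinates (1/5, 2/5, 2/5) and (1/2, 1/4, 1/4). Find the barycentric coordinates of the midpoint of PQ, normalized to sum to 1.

Since both coordinate triples sum to 1, the midpoint's barycentrics are the componentwise average.
(1/5+1/2)/2 = 7/20; similarly 13/40 and 13/40.

(7/20, 13/40, 13/40)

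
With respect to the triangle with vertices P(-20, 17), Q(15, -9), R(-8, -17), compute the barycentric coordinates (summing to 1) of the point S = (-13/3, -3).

(1/3, 1/3, 1/3)

Signed area of the reference triangle: [PQR] = ½·((-20)·(-9−(-17)) + 15·(-17−17) + (-8)·(17−(-9))) = ½·(-160 − 510 − 208) = -439.
[SQR] = ½·((-13/3)·(-9−(-17)) + 15·(-17−(-3)) + (-8)·(-3−(-9))) = ½·(-104/3 − 210 − 48) = -439/3, so the P-coordinate is (-439/3)/(-439) = 1/3.
[PSR] = ½·((-20)·(-3−(-17)) + (-13/3)·(-17−17) + (-8)·(17−(-3))) = ½·(-280 + 442/3 − 160) = -439/3, so the Q-coordinate is 1/3.
[PQS] = ½·((-20)·(-9−(-3)) + 15·(-3−17) + (-13/3)·(17−(-9))) = ½·(120 − 300 − 338/3) = -439/3, so the R-coordinate is 1/3.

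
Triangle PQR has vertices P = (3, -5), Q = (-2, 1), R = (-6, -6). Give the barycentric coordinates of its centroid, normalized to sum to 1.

(1/3, 1/3, 1/3)

The centroid is the average of the vertices, so each weight is 1/3.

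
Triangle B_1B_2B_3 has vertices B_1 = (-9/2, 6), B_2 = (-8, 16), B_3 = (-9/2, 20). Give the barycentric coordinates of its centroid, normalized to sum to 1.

The centroid is the average of the vertices, so each weight is 1/3.

(1/3, 1/3, 1/3)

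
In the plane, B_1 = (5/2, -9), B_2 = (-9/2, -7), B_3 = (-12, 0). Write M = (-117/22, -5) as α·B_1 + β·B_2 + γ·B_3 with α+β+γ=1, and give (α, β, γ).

(3/11, 4/11, 4/11)

Signed area of the reference triangle: [B_1B_2B_3] = ½·((5/2)·(-7−0) + (-9/2)·(0−(-9)) + (-12)·(-9−(-7))) = ½·(-35/2 − 81/2 + 24) = -17.
[MB_2B_3] = ½·((-117/22)·(-7−0) + (-9/2)·(0−(-5)) + (-12)·(-5−(-7))) = ½·(819/22 − 45/2 − 24) = -51/11, so the B_1-coordinate is (-51/11)/(-17) = 3/11.
[B_1MB_3] = ½·((5/2)·(-5−0) + (-117/22)·(0−(-9)) + (-12)·(-9−(-5))) = ½·(-25/2 − 1053/22 + 48) = -68/11, so the B_2-coordinate is 4/11.
[B_1B_2M] = ½·((5/2)·(-7−(-5)) + (-9/2)·(-5−(-9)) + (-117/22)·(-9−(-7))) = ½·(-5 − 18 + 117/11) = -68/11, so the B_3-coordinate is 4/11.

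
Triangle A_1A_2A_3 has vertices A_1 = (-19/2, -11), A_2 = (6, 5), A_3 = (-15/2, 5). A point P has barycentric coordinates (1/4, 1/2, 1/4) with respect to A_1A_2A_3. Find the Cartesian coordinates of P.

(-5/4, 1)

P = (1/4)·A_1 + (1/2)·A_2 + (1/4)·A_3.
x-coordinate: (1/4)·(-19/2) + (1/2)·6 + (1/4)·(-15/2) = -5/4.
y-coordinate: (1/4)·(-11) + (1/2)·5 + (1/4)·5 = 1.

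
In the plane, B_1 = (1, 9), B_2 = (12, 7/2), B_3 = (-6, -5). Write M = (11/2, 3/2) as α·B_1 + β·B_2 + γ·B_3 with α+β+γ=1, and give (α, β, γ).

Signed area of the reference triangle: [B_1B_2B_3] = ½·(1·(7/2−(-5)) + 12·(-5−9) + (-6)·(9−(7/2))) = ½·(17/2 − 168 − 33) = -385/4.
[MB_2B_3] = ½·((11/2)·(7/2−(-5)) + 12·(-5−(3/2)) + (-6)·(3/2−(7/2))) = ½·(187/4 − 78 + 12) = -77/8, so the B_1-coordinate is (-77/8)/(-385/4) = 1/10.
[B_1MB_3] = ½·(1·(3/2−(-5)) + (11/2)·(-5−9) + (-6)·(9−(3/2))) = ½·(13/2 − 77 − 45) = -231/4, so the B_2-coordinate is 3/5.
[B_1B_2M] = ½·(1·(7/2−(3/2)) + 12·(3/2−9) + (11/2)·(9−(7/2))) = ½·(2 − 90 + 121/4) = -231/8, so the B_3-coordinate is 3/10.
Check: 1/10 + 3/5 + 3/10 = 1.

(1/10, 3/5, 3/10)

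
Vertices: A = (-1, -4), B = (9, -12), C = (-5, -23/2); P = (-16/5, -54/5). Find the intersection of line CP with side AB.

Barycentric coordinates of P with respect to ABC: (1/10, 1/10, 4/5).
On side AB the C-coordinate is zero; dropping P's C-weight 4/5 and renormalizing the remaining 1/10 : 1/10 gives weights 1/2, 1/2 on A, B.
Q = (1/2)·(-1, -4) + (1/2)·(9, -12) = (4, -8).

(4, -8)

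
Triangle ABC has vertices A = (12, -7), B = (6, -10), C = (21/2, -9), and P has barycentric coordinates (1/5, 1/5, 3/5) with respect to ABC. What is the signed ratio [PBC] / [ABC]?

1/5

The signed ratio [PBC]/[ABC] equals the barycentric coordinate of P at vertex A, which is 1/5.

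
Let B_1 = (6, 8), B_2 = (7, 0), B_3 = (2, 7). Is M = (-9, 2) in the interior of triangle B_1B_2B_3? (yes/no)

no

Barycentric coordinates of M: (-34/11, 3/11, 42/11).
The three coordinates are negative, positive, positive; a point is interior exactly when all three are positive.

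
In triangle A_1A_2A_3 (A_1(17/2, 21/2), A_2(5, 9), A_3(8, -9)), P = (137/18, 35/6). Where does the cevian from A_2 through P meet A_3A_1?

(117/14, 69/14)

Barycentric coordinates of P with respect to A_1A_2A_3: (5/9, 2/9, 2/9).
On side A_3A_1 the A_2-coordinate is zero; dropping P's A_2-weight 2/9 and renormalizing the remaining 2/9 : 5/9 gives weights 2/7, 5/7 on A_3, A_1.
Q = (2/7)·(8, -9) + (5/7)·(17/2, 21/2) = (117/14, 69/14).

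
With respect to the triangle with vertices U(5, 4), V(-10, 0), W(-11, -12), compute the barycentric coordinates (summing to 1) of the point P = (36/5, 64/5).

Signed area of the reference triangle: [UVW] = ½·(5·(0−(-12)) + (-10)·(-12−4) + (-11)·(4−0)) = ½·(60 + 160 − 44) = 88.
[PVW] = ½·((36/5)·(0−(-12)) + (-10)·(-12−(64/5)) + (-11)·(64/5−0)) = ½·(432/5 + 248 − 704/5) = 484/5, so the U-coordinate is (484/5)/88 = 11/10.
[UPW] = ½·(5·(64/5−(-12)) + (36/5)·(-12−4) + (-11)·(4−(64/5))) = ½·(124 − 576/5 + 484/5) = 264/5, so the V-coordinate is 3/5.
[UVP] = ½·(5·(0−(64/5)) + (-10)·(64/5−4) + (36/5)·(4−0)) = ½·(-64 − 88 + 144/5) = -308/5, so the W-coordinate is -7/10.
Check: 11/10 + 3/5 − 7/10 = 1.

(11/10, 3/5, -7/10)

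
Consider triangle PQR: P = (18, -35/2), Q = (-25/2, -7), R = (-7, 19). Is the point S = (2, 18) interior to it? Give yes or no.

Barycentric coordinates of S: (958/3403, -1214/3403, 3659/3403).
The three coordinates are positive, negative, positive; a point is interior exactly when all three are positive.

no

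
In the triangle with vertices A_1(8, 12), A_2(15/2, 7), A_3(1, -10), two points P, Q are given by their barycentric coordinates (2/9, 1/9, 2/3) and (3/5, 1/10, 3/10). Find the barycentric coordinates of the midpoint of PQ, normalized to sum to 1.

Since both coordinate triples sum to 1, the midpoint's barycentrics are the componentwise average.
(2/9+3/5)/2 = 37/90; similarly 19/180 and 29/60.

(37/90, 19/180, 29/60)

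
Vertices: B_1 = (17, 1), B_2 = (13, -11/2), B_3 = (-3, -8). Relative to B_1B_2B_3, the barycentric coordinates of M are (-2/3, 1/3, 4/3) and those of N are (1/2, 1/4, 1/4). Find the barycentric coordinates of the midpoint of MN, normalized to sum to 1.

Since both coordinate triples sum to 1, the midpoint's barycentrics are the componentwise average.
(-2/3+1/2)/2 = -1/12; similarly 7/24 and 19/24.

(-1/12, 7/24, 19/24)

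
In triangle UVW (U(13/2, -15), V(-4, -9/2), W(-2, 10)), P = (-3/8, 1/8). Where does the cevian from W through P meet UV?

(5/4, -39/4)

Barycentric coordinates of P with respect to UVW: (1/4, 1/4, 1/2).
On side UV the W-coordinate is zero; dropping P's W-weight 1/2 and renormalizing the remaining 1/4 : 1/4 gives weights 1/2, 1/2 on U, V.
Q = (1/2)·(13/2, -15) + (1/2)·(-4, -9/2) = (5/4, -39/4).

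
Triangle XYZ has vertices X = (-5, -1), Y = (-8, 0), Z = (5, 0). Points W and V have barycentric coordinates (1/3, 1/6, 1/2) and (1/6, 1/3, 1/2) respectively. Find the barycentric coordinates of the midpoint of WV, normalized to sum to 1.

Since both coordinate triples sum to 1, the midpoint's barycentrics are the componentwise average.
(1/3+1/6)/2 = 1/4; similarly 1/4 and 1/2.

(1/4, 1/4, 1/2)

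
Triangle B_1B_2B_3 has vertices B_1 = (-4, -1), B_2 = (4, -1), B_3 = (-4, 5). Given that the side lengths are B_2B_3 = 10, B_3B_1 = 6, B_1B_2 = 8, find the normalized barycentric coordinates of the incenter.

(5/12, 1/4, 1/3)

The incenter has barycentric coordinates proportional to the opposite side lengths: (10 : 6 : 8).
Normalizing by 10+6+8 = 24 gives (5/12, 1/4, 1/3).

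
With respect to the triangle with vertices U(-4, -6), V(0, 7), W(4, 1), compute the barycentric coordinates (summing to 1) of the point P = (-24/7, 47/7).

Signed area of the reference triangle: [UVW] = ½·((-4)·(7−1) + 0·(1−(-6)) + 4·(-6−7)) = ½·(-24 + 0 − 52) = -38.
[PVW] = ½·((-24/7)·(7−1) + 0·(1−(47/7)) + 4·(47/7−7)) = ½·(-144/7 + 0 − 8/7) = -76/7, so the U-coordinate is (-76/7)/(-38) = 2/7.
[UPW] = ½·((-4)·(47/7−1) + (-24/7)·(1−(-6)) + 4·(-6−(47/7))) = ½·(-160/7 − 24 − 356/7) = -342/7, so the V-coordinate is 9/7.
[UVP] = ½·((-4)·(7−(47/7)) + 0·(47/7−(-6)) + (-24/7)·(-6−7)) = ½·(-8/7 + 0 + 312/7) = 152/7, so the W-coordinate is -4/7.
Check: 2/7 + 9/7 − 4/7 = 1.

(2/7, 9/7, -4/7)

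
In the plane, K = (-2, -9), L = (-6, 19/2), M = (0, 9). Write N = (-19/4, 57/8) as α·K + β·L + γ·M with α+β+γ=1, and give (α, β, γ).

Signed area of the reference triangle: [KLM] = ½·((-2)·(19/2−9) + (-6)·(9−(-9)) + 0·(-9−(19/2))) = ½·(-1 − 108 + 0) = -109/2.
[NLM] = ½·((-19/4)·(19/2−9) + (-6)·(9−(57/8)) + 0·(57/8−(19/2))) = ½·(-19/8 − 45/4 + 0) = -109/16, so the K-coordinate is (-109/16)/(-109/2) = 1/8.
[KNM] = ½·((-2)·(57/8−9) + (-19/4)·(9−(-9)) + 0·(-9−(57/8))) = ½·(15/4 − 171/2 + 0) = -327/8, so the L-coordinate is 3/4.
[KLN] = ½·((-2)·(19/2−(57/8)) + (-6)·(57/8−(-9)) + (-19/4)·(-9−(19/2))) = ½·(-19/4 − 387/4 + 703/8) = -109/16, so the M-coordinate is 1/8.
Check: 1/8 + 3/4 + 1/8 = 1.

(1/8, 3/4, 1/8)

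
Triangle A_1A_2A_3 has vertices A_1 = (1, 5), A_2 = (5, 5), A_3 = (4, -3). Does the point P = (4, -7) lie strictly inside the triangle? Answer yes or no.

Barycentric coordinates of P: (-1/8, -3/8, 3/2).
The three coordinates are negative, negative, positive; a point is interior exactly when all three are positive.

no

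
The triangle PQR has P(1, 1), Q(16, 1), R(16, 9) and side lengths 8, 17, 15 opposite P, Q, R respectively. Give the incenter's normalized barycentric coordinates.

The incenter has barycentric coordinates proportional to the opposite side lengths: (8 : 17 : 15).
Normalizing by 8+17+15 = 40 gives (1/5, 17/40, 3/8).

(1/5, 17/40, 3/8)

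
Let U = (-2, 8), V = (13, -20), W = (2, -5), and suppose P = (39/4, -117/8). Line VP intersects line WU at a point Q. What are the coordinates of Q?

(0, 3/2)

Barycentric coordinates of P with respect to UVW: (1/8, 3/4, 1/8).
On side WU the V-coordinate is zero; dropping P's V-weight 3/4 and renormalizing the remaining 1/8 : 1/8 gives weights 1/2, 1/2 on W, U.
Q = (1/2)·(2, -5) + (1/2)·(-2, 8) = (0, 3/2).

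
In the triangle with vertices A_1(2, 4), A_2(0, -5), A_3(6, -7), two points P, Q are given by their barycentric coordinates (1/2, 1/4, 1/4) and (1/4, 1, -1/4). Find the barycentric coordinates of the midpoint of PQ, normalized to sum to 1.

(3/8, 5/8, 0)

Since both coordinate triples sum to 1, the midpoint's barycentrics are the componentwise average.
(1/2+1/4)/2 = 3/8; similarly 5/8 and 0.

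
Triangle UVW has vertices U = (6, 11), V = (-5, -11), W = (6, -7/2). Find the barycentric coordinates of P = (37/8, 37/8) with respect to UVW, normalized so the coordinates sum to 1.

Signed area of the reference triangle: [UVW] = ½·(6·(-11−(-7/2)) + (-5)·(-7/2−11) + 6·(11−(-11))) = ½·(-45 + 145/2 + 132) = 319/4.
[PVW] = ½·((37/8)·(-11−(-7/2)) + (-5)·(-7/2−(37/8)) + 6·(37/8−(-11))) = ½·(-555/16 + 325/8 + 375/4) = 1595/32, so the U-coordinate is (1595/32)/(319/4) = 5/8.
[UPW] = ½·(6·(37/8−(-7/2)) + (37/8)·(-7/2−11) + 6·(11−(37/8))) = ½·(195/4 − 1073/16 + 153/4) = 319/32, so the V-coordinate is 1/8.
[UVP] = ½·(6·(-11−(37/8)) + (-5)·(37/8−11) + (37/8)·(11−(-11))) = ½·(-375/4 + 255/8 + 407/4) = 319/16, so the W-coordinate is 1/4.

(5/8, 1/8, 1/4)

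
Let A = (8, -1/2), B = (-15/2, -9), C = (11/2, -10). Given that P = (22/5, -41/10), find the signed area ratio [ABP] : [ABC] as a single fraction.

[ABC] = ½·(8·(-9−(-10)) + (-15/2)·(-10−(-1/2)) + (11/2)·(-1/2−(-9))) = ½·(8 + 285/4 + 187/4) = 63.
[ABP] = ½·(8·(-9−(-41/10)) + (-15/2)·(-41/10−(-1/2)) + (22/5)·(-1/2−(-9))) = ½·(-196/5 + 27 + 187/5) = 63/5, so the ratio is (63/5)/63 = 1/5.

1/5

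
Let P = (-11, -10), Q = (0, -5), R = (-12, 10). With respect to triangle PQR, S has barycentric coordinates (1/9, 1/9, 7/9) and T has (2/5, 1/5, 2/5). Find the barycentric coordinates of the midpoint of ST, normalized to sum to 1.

Since both coordinate triples sum to 1, the midpoint's barycentrics are the componentwise average.
(1/9+2/5)/2 = 23/90; similarly 7/45 and 53/90.

(23/90, 7/45, 53/90)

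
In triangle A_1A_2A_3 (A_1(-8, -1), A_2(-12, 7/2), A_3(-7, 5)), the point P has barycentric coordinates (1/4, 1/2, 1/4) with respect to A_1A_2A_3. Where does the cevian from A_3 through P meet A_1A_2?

(-32/3, 2)

Line A_3P meets A_1A_2 where the A_3-coordinate vanishes; zeroing P's A_3-weight and renormalizing leaves A_1, A_2-weights 1/4 : 1/2 → (1/3, 2/3).
So Q = (1/3)·A_1 + (2/3)·A_2 = (-32/3, 2).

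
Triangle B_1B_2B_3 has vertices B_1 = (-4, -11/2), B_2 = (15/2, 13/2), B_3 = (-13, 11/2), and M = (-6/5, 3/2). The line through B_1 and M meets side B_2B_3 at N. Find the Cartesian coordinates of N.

(2/3, 37/6)

Barycentric coordinates of M with respect to B_1B_2B_3: (2/5, 2/5, 1/5).
On side B_2B_3 the B_1-coordinate is zero; dropping M's B_1-weight 2/5 and renormalizing the remaining 2/5 : 1/5 gives weights 2/3, 1/3 on B_2, B_3.
N = (2/3)·(15/2, 13/2) + (1/3)·(-13, 11/2) = (2/3, 37/6).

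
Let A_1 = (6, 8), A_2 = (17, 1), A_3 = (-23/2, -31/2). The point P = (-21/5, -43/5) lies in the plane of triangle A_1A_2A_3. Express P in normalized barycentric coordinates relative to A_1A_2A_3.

(1/5, 2/15, 2/3)

Signed area of the reference triangle: [A_1A_2A_3] = ½·(6·(1−(-31/2)) + 17·(-31/2−8) + (-23/2)·(8−1)) = ½·(99 − 799/2 − 161/2) = -381/2.
[PA_2A_3] = ½·((-21/5)·(1−(-31/2)) + 17·(-31/2−(-43/5)) + (-23/2)·(-43/5−1)) = ½·(-693/10 − 1173/10 + 552/5) = -381/10, so the A_1-coordinate is (-381/10)/(-381/2) = 1/5.
[A_1PA_3] = ½·(6·(-43/5−(-31/2)) + (-21/5)·(-31/2−8) + (-23/2)·(8−(-43/5))) = ½·(207/5 + 987/10 − 1909/10) = -127/5, so the A_2-coordinate is 2/15.
[A_1A_2P] = ½·(6·(1−(-43/5)) + 17·(-43/5−8) + (-21/5)·(8−1)) = ½·(288/5 − 1411/5 − 147/5) = -127, so the A_3-coordinate is 2/3.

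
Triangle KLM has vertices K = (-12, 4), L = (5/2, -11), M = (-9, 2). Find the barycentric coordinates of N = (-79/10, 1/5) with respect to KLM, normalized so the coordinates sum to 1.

Signed area of the reference triangle: [KLM] = ½·((-12)·(-11−2) + (5/2)·(2−4) + (-9)·(4−(-11))) = ½·(156 − 5 − 135) = 8.
[NLM] = ½·((-79/10)·(-11−2) + (5/2)·(2−(1/5)) + (-9)·(1/5−(-11))) = ½·(1027/10 + 9/2 − 504/5) = 16/5, so the K-coordinate is (16/5)/8 = 2/5.
[KNM] = ½·((-12)·(1/5−2) + (-79/10)·(2−4) + (-9)·(4−(1/5))) = ½·(108/5 + 79/5 − 171/5) = 8/5, so the L-coordinate is 1/5.
[KLN] = ½·((-12)·(-11−(1/5)) + (5/2)·(1/5−4) + (-79/10)·(4−(-11))) = ½·(672/5 − 19/2 − 237/2) = 16/5, so the M-coordinate is 2/5.

(2/5, 1/5, 2/5)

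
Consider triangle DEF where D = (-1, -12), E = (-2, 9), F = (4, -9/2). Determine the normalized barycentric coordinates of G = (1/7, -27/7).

Signed area of the reference triangle: [DEF] = ½·((-1)·(9−(-9/2)) + (-2)·(-9/2−(-12)) + 4·(-12−9)) = ½·(-27/2 − 15 − 84) = -225/4.
[GEF] = ½·((1/7)·(9−(-9/2)) + (-2)·(-9/2−(-27/7)) + 4·(-27/7−9)) = ½·(27/14 + 9/7 − 360/7) = -675/28, so the D-coordinate is (-675/28)/(-225/4) = 3/7.
[DGF] = ½·((-1)·(-27/7−(-9/2)) + (1/7)·(-9/2−(-12)) + 4·(-12−(-27/7))) = ½·(-9/14 + 15/14 − 228/7) = -225/14, so the E-coordinate is 2/7.
[DEG] = ½·((-1)·(9−(-27/7)) + (-2)·(-27/7−(-12)) + (1/7)·(-12−9)) = ½·(-90/7 − 114/7 − 3) = -225/14, so the F-coordinate is 2/7.

(3/7, 2/7, 2/7)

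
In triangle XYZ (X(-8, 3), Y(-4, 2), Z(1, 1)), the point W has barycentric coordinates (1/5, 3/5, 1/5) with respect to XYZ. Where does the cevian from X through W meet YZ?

(-11/4, 7/4)

Line XW meets YZ where the X-coordinate vanishes; zeroing W's X-weight and renormalizing leaves Y, Z-weights 3/5 : 1/5 → (3/4, 1/4).
So V = (3/4)·Y + (1/4)·Z = (-11/4, 7/4).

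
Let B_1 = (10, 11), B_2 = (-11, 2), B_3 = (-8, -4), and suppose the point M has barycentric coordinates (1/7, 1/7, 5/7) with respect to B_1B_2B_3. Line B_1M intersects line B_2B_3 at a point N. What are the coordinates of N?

(-17/2, -3)

Line B_1M meets B_2B_3 where the B_1-coordinate vanishes; zeroing M's B_1-weight and renormalizing leaves B_2, B_3-weights 1/7 : 5/7 → (1/6, 5/6).
So N = (1/6)·B_2 + (5/6)·B_3 = (-17/2, -3).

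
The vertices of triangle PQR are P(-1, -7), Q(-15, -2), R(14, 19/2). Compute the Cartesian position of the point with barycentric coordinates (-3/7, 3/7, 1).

(8, 163/14)

S = (-3/7)·P + (3/7)·Q + 1·R.
x-coordinate: (-3/7)·(-1) + (3/7)·(-15) + 1·14 = 8.
y-coordinate: (-3/7)·(-7) + (3/7)·(-2) + 1·(19/2) = 163/14.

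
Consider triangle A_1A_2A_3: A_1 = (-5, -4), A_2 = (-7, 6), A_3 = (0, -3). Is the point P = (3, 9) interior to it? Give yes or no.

no

Barycentric coordinates of P: (-111/52, 57/52, 53/26).
The three coordinates are negative, positive, positive; a point is interior exactly when all three are positive.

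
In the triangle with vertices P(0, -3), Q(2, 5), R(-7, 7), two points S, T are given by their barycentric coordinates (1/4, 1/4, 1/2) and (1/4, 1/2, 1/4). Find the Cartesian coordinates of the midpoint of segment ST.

Barycentric coordinates of the midpoint are the average: (1/4, 3/8, 3/8).
Converting: (1/4)·P + (3/8)·Q + (3/8)·R = (-15/8, 15/4).

(-15/8, 15/4)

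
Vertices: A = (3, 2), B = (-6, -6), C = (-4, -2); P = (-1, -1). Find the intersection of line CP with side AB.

(0, -2/3)

Barycentric coordinates of P with respect to ABC: (1/2, 1/4, 1/4).
On side AB the C-coordinate is zero; dropping P's C-weight 1/4 and renormalizing the remaining 1/2 : 1/4 gives weights 2/3, 1/3 on A, B.
Q = (2/3)·(3, 2) + (1/3)·(-6, -6) = (0, -2/3).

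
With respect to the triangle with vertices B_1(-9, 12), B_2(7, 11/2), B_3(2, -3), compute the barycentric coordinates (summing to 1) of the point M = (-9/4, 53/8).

Signed area of the reference triangle: [B_1B_2B_3] = ½·((-9)·(11/2−(-3)) + 7·(-3−12) + 2·(12−(11/2))) = ½·(-153/2 − 105 + 13) = -337/4.
[MB_2B_3] = ½·((-9/4)·(11/2−(-3)) + 7·(-3−(53/8)) + 2·(53/8−(11/2))) = ½·(-153/8 − 539/8 + 9/4) = -337/8, so the B_1-coordinate is (-337/8)/(-337/4) = 1/2.
[B_1MB_3] = ½·((-9)·(53/8−(-3)) + (-9/4)·(-3−12) + 2·(12−(53/8))) = ½·(-693/8 + 135/4 + 43/4) = -337/16, so the B_2-coordinate is 1/4.
[B_1B_2M] = ½·((-9)·(11/2−(53/8)) + 7·(53/8−12) + (-9/4)·(12−(11/2))) = ½·(81/8 − 301/8 − 117/8) = -337/16, so the B_3-coordinate is 1/4.

(1/2, 1/4, 1/4)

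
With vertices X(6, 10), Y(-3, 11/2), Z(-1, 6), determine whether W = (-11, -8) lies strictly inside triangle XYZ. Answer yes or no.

no

Barycentric coordinates of W: (-46/9, -116/9, 19).
The three coordinates are negative, negative, positive; a point is interior exactly when all three are positive.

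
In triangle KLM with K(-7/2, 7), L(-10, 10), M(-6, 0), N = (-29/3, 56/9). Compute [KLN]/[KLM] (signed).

4/9

[KLM] = ½·((-7/2)·(10−0) + (-10)·(0−7) + (-6)·(7−10)) = ½·(-35 + 70 + 18) = 53/2.
[KLN] = ½·((-7/2)·(10−(56/9)) + (-10)·(56/9−7) + (-29/3)·(7−10)) = ½·(-119/9 + 70/9 + 29) = 106/9, so the ratio is (106/9)/(53/2) = 4/9.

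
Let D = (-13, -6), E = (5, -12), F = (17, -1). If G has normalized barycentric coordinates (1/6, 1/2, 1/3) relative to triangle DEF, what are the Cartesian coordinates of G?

(6, -22/3)

G = (1/6)·D + (1/2)·E + (1/3)·F.
x-coordinate: (1/6)·(-13) + (1/2)·5 + (1/3)·17 = 6.
y-coordinate: (1/6)·(-6) + (1/2)·(-12) + (1/3)·(-1) = -22/3.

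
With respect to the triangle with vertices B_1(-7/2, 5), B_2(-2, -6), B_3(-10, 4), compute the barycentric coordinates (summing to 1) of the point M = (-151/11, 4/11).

(-10/11, 3/11, 18/11)

Signed area of the reference triangle: [B_1B_2B_3] = ½·((-7/2)·(-6−4) + (-2)·(4−5) + (-10)·(5−(-6))) = ½·(35 + 2 − 110) = -73/2.
[MB_2B_3] = ½·((-151/11)·(-6−4) + (-2)·(4−(4/11)) + (-10)·(4/11−(-6))) = ½·(1510/11 − 80/11 − 700/11) = 365/11, so the B_1-coordinate is (365/11)/(-73/2) = -10/11.
[B_1MB_3] = ½·((-7/2)·(4/11−4) + (-151/11)·(4−5) + (-10)·(5−(4/11))) = ½·(140/11 + 151/11 − 510/11) = -219/22, so the B_2-coordinate is 3/11.
[B_1B_2M] = ½·((-7/2)·(-6−(4/11)) + (-2)·(4/11−5) + (-151/11)·(5−(-6))) = ½·(245/11 + 102/11 − 151) = -657/11, so the B_3-coordinate is 18/11.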